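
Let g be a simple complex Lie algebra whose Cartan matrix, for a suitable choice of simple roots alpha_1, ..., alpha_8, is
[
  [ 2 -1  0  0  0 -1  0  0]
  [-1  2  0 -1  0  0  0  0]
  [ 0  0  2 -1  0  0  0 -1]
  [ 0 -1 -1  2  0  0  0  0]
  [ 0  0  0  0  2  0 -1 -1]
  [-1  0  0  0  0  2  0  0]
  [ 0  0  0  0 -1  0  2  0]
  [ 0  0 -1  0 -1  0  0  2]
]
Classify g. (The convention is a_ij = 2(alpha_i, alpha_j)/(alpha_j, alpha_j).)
The matrix has rank 8 with 2's on the diagonal. Reading the off-diagonal entries as Dynkin edges (a single edge where a_ij = a_ji = -1; a double or triple edge where a_ij * a_ji = 2 or 3), the diagram is a chain of 8 nodes with single edges (A_8). One simple-root ordering that puts it in standard form is (alpha_6, alpha_1, alpha_2, alpha_4, alpha_3, alpha_8, alpha_5, alpha_7). So the algebra is type A_8, i.e. sl(9).

A8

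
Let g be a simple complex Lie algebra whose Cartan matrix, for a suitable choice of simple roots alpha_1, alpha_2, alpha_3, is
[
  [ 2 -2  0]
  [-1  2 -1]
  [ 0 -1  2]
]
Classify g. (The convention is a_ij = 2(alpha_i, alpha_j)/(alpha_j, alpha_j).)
The matrix has rank 3 with 2's on the diagonal. Reading the off-diagonal entries as Dynkin edges (a single edge where a_ij = a_ji = -1; a double or triple edge where a_ij * a_ji = 2 or 3), the diagram is a chain of 3 nodes with a double edge at one end; the terminal node there is the unique long simple root (C_3). One simple-root ordering that puts it in standard form is (alpha_3, alpha_2, alpha_1). So the algebra is type C_3, i.e. sp(6).

type C_3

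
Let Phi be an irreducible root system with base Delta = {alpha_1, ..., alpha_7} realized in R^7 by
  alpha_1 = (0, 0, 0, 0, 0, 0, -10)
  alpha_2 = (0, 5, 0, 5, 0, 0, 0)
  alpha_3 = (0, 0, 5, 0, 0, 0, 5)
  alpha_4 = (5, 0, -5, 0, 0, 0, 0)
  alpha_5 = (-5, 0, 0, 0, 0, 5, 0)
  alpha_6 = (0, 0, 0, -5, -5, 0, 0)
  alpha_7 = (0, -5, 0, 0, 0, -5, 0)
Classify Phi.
Compute the Cartan integers a_ij = 2(alpha_i, alpha_j)/(alpha_j, alpha_j); the resulting 7x7 Cartan matrix is
[[2, 0, -2, 0, 0, 0, 0], [0, 2, 0, 0, 0, -1, -1], [-1, 0, 2, -1, 0, 0, 0], [0, 0, -1, 2, -1, 0, 0], [0, 0, 0, -1, 2, 0, -1], [0, -1, 0, 0, 0, 2, 0], [0, -1, 0, 0, -1, 0, 2]].
The roots have two lengths (squared-length ratio 2:1); the short ones are alpha_{2,3,4,5,6,7}. The associated Dynkin diagram is a chain of 7 nodes with a double edge at one end; the terminal node there is the unique long simple root (C_7), so the type is C_7 (the algebra sp(14)).

C7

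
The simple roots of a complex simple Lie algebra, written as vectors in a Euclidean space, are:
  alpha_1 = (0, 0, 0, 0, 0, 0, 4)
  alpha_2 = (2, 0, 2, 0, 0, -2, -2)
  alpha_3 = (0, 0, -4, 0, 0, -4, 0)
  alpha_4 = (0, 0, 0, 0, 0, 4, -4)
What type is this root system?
F4

Compute the Cartan integers a_ij = 2(alpha_i, alpha_j)/(alpha_j, alpha_j); the resulting 4x4 Cartan matrix is
[[2, -1, 0, -1], [-1, 2, 0, 0], [0, 0, 2, -1], [-2, 0, -1, 2]].
The roots have two lengths (squared-length ratio 2:1); the short ones are alpha_{1,2}. The associated Dynkin diagram is a chain of 4 nodes with a double edge between the middle two (F_4), so the type is F_4.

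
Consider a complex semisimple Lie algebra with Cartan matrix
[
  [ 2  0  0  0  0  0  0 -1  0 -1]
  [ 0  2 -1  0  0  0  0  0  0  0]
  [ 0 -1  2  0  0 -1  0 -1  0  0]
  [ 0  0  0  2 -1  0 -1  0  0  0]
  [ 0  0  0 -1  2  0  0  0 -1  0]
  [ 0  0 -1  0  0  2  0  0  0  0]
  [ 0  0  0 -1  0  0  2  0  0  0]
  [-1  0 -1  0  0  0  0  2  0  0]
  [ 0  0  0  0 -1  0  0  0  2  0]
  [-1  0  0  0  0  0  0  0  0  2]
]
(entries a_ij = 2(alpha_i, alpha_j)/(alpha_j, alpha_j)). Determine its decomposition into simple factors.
type A_4 + type D_6

The diagram associated to this matrix has two connected components: the simple roots {alpha_4, alpha_5, alpha_7, alpha_9} form a chain of 4 nodes with single edges (A_4), and {alpha_1, alpha_2, alpha_3, alpha_6, alpha_8, alpha_10} form a chain of 4 nodes with a fork of two nodes at one end (D_6). A semisimple Lie algebra decomposes uniquely as the direct sum of simple ideals, one per connected component of its Dynkin diagram, so g ≅ A_4 ⊕ D_6 (dimension 24 + 66 = 90).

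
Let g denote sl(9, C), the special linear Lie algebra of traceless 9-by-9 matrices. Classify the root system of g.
This is sl(9), which has dimension 9^2 - 1 = 80 and rank 9 - 1 = 8 (a Cartan subalgebra is the diagonal traceless matrices). In the classification of classical Lie algebras, the special linear algebra sl(n+1) has type A_n; here n = 8, so the Dynkin diagram is a chain of 8 nodes with single edges (A_8). Hence the type is A_8.

A_8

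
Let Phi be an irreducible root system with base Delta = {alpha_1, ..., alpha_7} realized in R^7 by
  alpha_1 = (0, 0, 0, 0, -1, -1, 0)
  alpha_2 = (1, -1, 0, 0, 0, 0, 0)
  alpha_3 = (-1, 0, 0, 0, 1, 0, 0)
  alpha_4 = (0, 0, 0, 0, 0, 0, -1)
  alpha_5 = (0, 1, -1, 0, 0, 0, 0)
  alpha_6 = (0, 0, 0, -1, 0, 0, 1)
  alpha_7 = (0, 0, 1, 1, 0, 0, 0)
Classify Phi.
Compute the Cartan integers a_ij = 2(alpha_i, alpha_j)/(alpha_j, alpha_j); the resulting 7x7 Cartan matrix is
[[2, 0, -1, 0, 0, 0, 0], [0, 2, -1, 0, -1, 0, 0], [-1, -1, 2, 0, 0, 0, 0], [0, 0, 0, 2, 0, -1, 0], [0, -1, 0, 0, 2, 0, -1], [0, 0, 0, -2, 0, 2, -1], [0, 0, 0, 0, -1, -1, 2]].
The roots have two lengths (squared-length ratio 2:1); the short ones are alpha_{4}. The associated Dynkin diagram is a chain of 7 nodes with a double edge at one end; the terminal node there is the unique short simple root (B_7), so the type is B_7 (the algebra so(15)).

type B_7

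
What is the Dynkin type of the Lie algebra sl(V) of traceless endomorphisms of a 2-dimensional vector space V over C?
A1

This is sl(2), which has dimension 2^2 - 1 = 3 and rank 2 - 1 = 1 (a Cartan subalgebra is the diagonal traceless matrices). In the classification of classical Lie algebras, the special linear algebra sl(n+1) has type A_n; here n = 1, so the Dynkin diagram is a chain of 1 nodes with single edges (A_1). Hence the type is A_1.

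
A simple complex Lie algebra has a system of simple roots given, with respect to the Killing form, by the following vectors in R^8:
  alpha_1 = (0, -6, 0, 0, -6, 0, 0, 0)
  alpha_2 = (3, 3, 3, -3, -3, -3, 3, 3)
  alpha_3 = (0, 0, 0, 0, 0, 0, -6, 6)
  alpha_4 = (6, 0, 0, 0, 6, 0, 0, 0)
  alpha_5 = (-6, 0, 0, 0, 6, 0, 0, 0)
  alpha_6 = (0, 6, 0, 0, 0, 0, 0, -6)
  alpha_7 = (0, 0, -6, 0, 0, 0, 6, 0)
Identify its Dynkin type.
Compute the Cartan integers a_ij = 2(alpha_i, alpha_j)/(alpha_j, alpha_j); the resulting 7x7 Cartan matrix is
[[2, 0, 0, -1, -1, -1, 0], [0, 2, 0, 0, -1, 0, 0], [0, 0, 2, 0, 0, -1, -1], [-1, 0, 0, 2, 0, 0, 0], [-1, -1, 0, 0, 2, 0, 0], [-1, 0, -1, 0, 0, 2, 0], [0, 0, -1, 0, 0, 0, 2]].
All simple roots have the same length, so the diagram is simply laced. The associated Dynkin diagram is a chain of 6 nodes with one extra node attached to the third node from one end (E_7), so the type is E_7.

E_7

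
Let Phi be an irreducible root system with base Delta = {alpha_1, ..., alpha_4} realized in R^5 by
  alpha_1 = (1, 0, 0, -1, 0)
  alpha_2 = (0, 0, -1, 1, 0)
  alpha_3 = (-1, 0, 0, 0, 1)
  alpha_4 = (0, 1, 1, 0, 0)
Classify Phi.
Compute the Cartan integers a_ij = 2(alpha_i, alpha_j)/(alpha_j, alpha_j); the resulting 4x4 Cartan matrix is
[[2, -1, -1, 0], [-1, 2, 0, -1], [-1, 0, 2, 0], [0, -1, 0, 2]].
All simple roots have the same length, so the diagram is simply laced. The associated Dynkin diagram is a chain of 4 nodes with single edges (A_4), so the type is A_4 (the algebra sl(5)).

type A_4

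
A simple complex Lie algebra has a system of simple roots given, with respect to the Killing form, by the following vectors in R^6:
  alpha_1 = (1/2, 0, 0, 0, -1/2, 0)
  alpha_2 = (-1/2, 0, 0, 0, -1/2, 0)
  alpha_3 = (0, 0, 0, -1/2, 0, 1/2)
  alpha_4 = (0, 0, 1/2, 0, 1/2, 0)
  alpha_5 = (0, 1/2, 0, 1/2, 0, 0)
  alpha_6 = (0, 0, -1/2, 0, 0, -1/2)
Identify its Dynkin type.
D_6 (so(12))

Compute the Cartan integers a_ij = 2(alpha_i, alpha_j)/(alpha_j, alpha_j); the resulting 6x6 Cartan matrix is
[[2, 0, 0, -1, 0, 0], [0, 2, 0, -1, 0, 0], [0, 0, 2, 0, -1, -1], [-1, -1, 0, 2, 0, -1], [0, 0, -1, 0, 2, 0], [0, 0, -1, -1, 0, 2]].
All simple roots have the same length, so the diagram is simply laced. The associated Dynkin diagram is a chain of 4 nodes with a fork of two nodes at one end (D_6), so the type is D_6 (the algebra so(12)).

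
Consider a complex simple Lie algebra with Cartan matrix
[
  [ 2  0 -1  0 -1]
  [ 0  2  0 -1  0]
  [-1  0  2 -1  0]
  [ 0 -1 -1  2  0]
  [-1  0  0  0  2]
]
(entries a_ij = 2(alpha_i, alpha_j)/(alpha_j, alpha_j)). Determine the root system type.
A5

The matrix has rank 5 with 2's on the diagonal. Reading the off-diagonal entries as Dynkin edges (a single edge where a_ij = a_ji = -1; a double or triple edge where a_ij * a_ji = 2 or 3), the diagram is a chain of 5 nodes with single edges (A_5). One simple-root ordering that puts it in standard form is (alpha_2, alpha_4, alpha_3, alpha_1, alpha_5). So the algebra is type A_5, i.e. sl(6).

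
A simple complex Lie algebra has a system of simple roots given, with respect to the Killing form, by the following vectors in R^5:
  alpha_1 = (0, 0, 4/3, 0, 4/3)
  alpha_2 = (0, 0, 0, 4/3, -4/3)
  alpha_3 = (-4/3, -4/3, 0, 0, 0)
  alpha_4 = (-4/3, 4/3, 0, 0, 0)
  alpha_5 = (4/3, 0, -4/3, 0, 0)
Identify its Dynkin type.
D_5 (so(10))

Compute the Cartan integers a_ij = 2(alpha_i, alpha_j)/(alpha_j, alpha_j); the resulting 5x5 Cartan matrix is
[[2, -1, 0, 0, -1], [-1, 2, 0, 0, 0], [0, 0, 2, 0, -1], [0, 0, 0, 2, -1], [-1, 0, -1, -1, 2]].
All simple roots have the same length, so the diagram is simply laced. The associated Dynkin diagram is a chain of 3 nodes with a fork of two nodes at one end (D_5), so the type is D_5 (the algebra so(10)).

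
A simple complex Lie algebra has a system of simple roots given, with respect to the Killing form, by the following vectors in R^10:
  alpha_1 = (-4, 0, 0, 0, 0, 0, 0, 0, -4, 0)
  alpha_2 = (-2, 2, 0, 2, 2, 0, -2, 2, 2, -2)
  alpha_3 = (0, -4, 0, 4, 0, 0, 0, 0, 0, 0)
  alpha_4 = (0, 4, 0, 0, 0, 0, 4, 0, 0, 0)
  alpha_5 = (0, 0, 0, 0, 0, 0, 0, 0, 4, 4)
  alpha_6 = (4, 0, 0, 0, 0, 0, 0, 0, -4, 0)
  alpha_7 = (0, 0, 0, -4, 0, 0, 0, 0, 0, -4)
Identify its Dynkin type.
E_7

Compute the Cartan integers a_ij = 2(alpha_i, alpha_j)/(alpha_j, alpha_j); the resulting 7x7 Cartan matrix is
[[2, 0, 0, 0, -1, 0, 0], [0, 2, 0, 0, 0, -1, 0], [0, 0, 2, -1, 0, 0, -1], [0, 0, -1, 2, 0, 0, 0], [-1, 0, 0, 0, 2, -1, -1], [0, -1, 0, 0, -1, 2, 0], [0, 0, -1, 0, -1, 0, 2]].
All simple roots have the same length, so the diagram is simply laced. The associated Dynkin diagram is a chain of 6 nodes with one extra node attached to the third node from one end (E_7), so the type is E_7.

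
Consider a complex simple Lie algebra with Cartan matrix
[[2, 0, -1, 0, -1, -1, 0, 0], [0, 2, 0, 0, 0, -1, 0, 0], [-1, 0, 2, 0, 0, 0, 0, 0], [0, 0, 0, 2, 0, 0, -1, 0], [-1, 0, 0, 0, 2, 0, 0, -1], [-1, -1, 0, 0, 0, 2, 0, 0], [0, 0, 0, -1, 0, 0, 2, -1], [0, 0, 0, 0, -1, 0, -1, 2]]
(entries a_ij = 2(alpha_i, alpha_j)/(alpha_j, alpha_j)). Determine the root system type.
The matrix has rank 8 with 2's on the diagonal. Reading the off-diagonal entries as Dynkin edges (a single edge where a_ij = a_ji = -1; a double or triple edge where a_ij * a_ji = 2 or 3), the diagram is a chain of 7 nodes with one extra node attached to the third node from one end (E_8). One simple-root ordering that puts it in standard form is (alpha_2, alpha_3, alpha_6, alpha_1, alpha_5, alpha_8, alpha_7, alpha_4). So the algebra is type E_8.

E8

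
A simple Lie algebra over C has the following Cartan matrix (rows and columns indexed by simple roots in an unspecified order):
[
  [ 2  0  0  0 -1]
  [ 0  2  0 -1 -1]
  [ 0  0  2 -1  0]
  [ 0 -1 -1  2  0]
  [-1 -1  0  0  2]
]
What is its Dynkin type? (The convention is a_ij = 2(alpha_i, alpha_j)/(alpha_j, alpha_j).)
A_5

The matrix has rank 5 with 2's on the diagonal. Reading the off-diagonal entries as Dynkin edges (a single edge where a_ij = a_ji = -1; a double or triple edge where a_ij * a_ji = 2 or 3), the diagram is a chain of 5 nodes with single edges (A_5). One simple-root ordering that puts it in standard form is (alpha_3, alpha_4, alpha_2, alpha_5, alpha_1). So the algebra is type A_5, i.e. sl(6).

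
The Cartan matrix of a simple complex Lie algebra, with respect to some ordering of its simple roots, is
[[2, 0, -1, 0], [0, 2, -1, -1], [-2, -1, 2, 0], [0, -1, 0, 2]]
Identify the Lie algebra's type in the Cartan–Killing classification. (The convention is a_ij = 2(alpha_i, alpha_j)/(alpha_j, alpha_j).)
The matrix has rank 4 with 2's on the diagonal. Reading the off-diagonal entries as Dynkin edges (a single edge where a_ij = a_ji = -1; a double or triple edge where a_ij * a_ji = 2 or 3), the diagram is a chain of 4 nodes with a double edge at one end; the terminal node there is the unique short simple root (B_4). One simple-root ordering that puts it in standard form is (alpha_4, alpha_2, alpha_3, alpha_1). So the algebra is type B_4, i.e. so(9).

B_4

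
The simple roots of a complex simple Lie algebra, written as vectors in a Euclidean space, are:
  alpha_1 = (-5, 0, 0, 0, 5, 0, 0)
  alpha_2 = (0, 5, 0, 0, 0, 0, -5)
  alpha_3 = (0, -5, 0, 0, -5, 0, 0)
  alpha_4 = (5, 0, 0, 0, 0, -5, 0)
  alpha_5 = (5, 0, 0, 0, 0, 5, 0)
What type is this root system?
Compute the Cartan integers a_ij = 2(alpha_i, alpha_j)/(alpha_j, alpha_j); the resulting 5x5 Cartan matrix is
[[2, 0, -1, -1, -1], [0, 2, -1, 0, 0], [-1, -1, 2, 0, 0], [-1, 0, 0, 2, 0], [-1, 0, 0, 0, 2]].
All simple roots have the same length, so the diagram is simply laced. The associated Dynkin diagram is a chain of 3 nodes with a fork of two nodes at one end (D_5), so the type is D_5 (the algebra so(10)).

type D_5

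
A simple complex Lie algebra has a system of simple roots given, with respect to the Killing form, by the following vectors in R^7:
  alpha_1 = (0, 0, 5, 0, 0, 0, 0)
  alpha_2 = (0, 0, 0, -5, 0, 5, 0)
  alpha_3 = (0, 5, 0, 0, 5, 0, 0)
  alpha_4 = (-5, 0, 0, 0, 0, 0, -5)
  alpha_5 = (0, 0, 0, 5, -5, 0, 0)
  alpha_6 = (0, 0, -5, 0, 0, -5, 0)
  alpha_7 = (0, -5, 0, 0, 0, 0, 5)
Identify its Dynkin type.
Compute the Cartan integers a_ij = 2(alpha_i, alpha_j)/(alpha_j, alpha_j); the resulting 7x7 Cartan matrix is
[[2, 0, 0, 0, 0, -1, 0], [0, 2, 0, 0, -1, -1, 0], [0, 0, 2, 0, -1, 0, -1], [0, 0, 0, 2, 0, 0, -1], [0, -1, -1, 0, 2, 0, 0], [-2, -1, 0, 0, 0, 2, 0], [0, 0, -1, -1, 0, 0, 2]].
The roots have two lengths (squared-length ratio 2:1); the short ones are alpha_{1}. The associated Dynkin diagram is a chain of 7 nodes with a double edge at one end; the terminal node there is the unique short simple root (B_7), so the type is B_7 (the algebra so(15)).

B_7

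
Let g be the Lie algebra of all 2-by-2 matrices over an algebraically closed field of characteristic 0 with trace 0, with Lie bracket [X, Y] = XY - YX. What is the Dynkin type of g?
This is sl(2), which has dimension 2^2 - 1 = 3 and rank 2 - 1 = 1 (a Cartan subalgebra is the diagonal traceless matrices). In the classification of classical Lie algebras, the special linear algebra sl(n+1) has type A_n; here n = 1, so the Dynkin diagram is a chain of 1 nodes with single edges (A_1). Hence the type is A_1.

type A_1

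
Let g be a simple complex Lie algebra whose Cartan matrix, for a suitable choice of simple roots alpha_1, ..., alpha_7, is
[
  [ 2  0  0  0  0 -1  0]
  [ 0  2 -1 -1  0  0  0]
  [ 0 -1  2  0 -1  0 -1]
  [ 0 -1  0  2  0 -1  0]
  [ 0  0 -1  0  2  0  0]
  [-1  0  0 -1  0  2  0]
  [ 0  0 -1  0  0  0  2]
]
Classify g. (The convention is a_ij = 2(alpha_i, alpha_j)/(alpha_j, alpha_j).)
The matrix has rank 7 with 2's on the diagonal. Reading the off-diagonal entries as Dynkin edges (a single edge where a_ij = a_ji = -1; a double or triple edge where a_ij * a_ji = 2 or 3), the diagram is a chain of 5 nodes with a fork of two nodes at one end (D_7). One simple-root ordering that puts it in standard form is (alpha_1, alpha_6, alpha_4, alpha_2, alpha_3, alpha_7, alpha_5). So the algebra is type D_7, i.e. so(14).

type D_7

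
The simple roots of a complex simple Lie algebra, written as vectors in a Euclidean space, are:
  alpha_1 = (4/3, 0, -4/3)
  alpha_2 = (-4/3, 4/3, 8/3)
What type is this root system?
G_2

Compute the Cartan integers a_ij = 2(alpha_i, alpha_j)/(alpha_j, alpha_j); the resulting 2x2 Cartan matrix is
[[2, -1], [-3, 2]].
The roots have two lengths (squared-length ratio 3:1); the short ones are alpha_{1}. The associated Dynkin diagram is two nodes joined by a triple edge (G_2), so the type is G_2.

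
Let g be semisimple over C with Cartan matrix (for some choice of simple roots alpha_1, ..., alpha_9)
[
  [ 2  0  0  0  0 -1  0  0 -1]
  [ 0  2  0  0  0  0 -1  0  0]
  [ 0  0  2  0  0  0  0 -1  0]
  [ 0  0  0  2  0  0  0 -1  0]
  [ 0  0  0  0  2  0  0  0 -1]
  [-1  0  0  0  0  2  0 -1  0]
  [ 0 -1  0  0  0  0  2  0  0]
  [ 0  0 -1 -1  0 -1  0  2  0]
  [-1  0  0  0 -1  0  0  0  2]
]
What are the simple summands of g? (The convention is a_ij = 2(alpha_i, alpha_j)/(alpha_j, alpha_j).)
The diagram associated to this matrix has two connected components: the simple roots {alpha_2, alpha_7} form a chain of 2 nodes with single edges (A_2), and {alpha_1, alpha_3, alpha_4, alpha_5, alpha_6, alpha_8, alpha_9} form a chain of 5 nodes with a fork of two nodes at one end (D_7). A semisimple Lie algebra decomposes uniquely as the direct sum of simple ideals, one per connected component of its Dynkin diagram, so g ≅ A_2 ⊕ D_7 (dimension 8 + 91 = 99).

A_2 (sl(3)) ⊕ D_7 (so(14))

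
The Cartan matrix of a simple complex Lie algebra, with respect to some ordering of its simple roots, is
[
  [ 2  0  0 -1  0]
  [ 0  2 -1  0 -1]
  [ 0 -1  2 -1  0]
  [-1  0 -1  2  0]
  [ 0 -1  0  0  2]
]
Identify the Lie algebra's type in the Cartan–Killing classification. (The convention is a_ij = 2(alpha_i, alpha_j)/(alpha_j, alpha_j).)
A_5

The matrix has rank 5 with 2's on the diagonal. Reading the off-diagonal entries as Dynkin edges (a single edge where a_ij = a_ji = -1; a double or triple edge where a_ij * a_ji = 2 or 3), the diagram is a chain of 5 nodes with single edges (A_5). One simple-root ordering that puts it in standard form is (alpha_1, alpha_4, alpha_3, alpha_2, alpha_5). So the algebra is type A_5, i.e. sl(6).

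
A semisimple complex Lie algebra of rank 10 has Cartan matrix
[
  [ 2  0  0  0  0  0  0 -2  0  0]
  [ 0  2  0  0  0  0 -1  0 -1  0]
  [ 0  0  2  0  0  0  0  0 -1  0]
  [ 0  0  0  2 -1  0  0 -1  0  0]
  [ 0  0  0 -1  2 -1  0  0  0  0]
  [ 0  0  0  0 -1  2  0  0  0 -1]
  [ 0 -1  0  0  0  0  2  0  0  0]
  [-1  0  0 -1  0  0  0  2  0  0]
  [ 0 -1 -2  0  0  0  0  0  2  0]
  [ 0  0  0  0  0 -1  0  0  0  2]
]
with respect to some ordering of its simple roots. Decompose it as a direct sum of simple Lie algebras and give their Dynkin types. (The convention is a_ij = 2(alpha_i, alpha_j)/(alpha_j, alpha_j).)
The diagram associated to this matrix has two connected components: the simple roots {alpha_2, alpha_3, alpha_7, alpha_9} form a chain of 4 nodes with a double edge at one end; the terminal node there is the unique short simple root (B_4), and {alpha_1, alpha_4, alpha_5, alpha_6, alpha_8, alpha_10} form a chain of 6 nodes with a double edge at one end; the terminal node there is the unique long simple root (C_6). A semisimple Lie algebra decomposes uniquely as the direct sum of simple ideals, one per connected component of its Dynkin diagram, so g ≅ B_4 ⊕ C_6 (dimension 36 + 78 = 114).

B_4 ⊕ C_6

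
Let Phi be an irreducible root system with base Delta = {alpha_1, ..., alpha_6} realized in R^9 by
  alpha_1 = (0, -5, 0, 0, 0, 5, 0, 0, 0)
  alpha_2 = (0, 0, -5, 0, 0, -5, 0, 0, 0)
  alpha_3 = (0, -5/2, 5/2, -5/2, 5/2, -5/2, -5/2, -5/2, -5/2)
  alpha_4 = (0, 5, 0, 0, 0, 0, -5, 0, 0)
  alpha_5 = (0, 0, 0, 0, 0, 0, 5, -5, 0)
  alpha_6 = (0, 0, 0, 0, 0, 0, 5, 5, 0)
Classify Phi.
E6

Compute the Cartan integers a_ij = 2(alpha_i, alpha_j)/(alpha_j, alpha_j); the resulting 6x6 Cartan matrix is
[[2, -1, 0, -1, 0, 0], [-1, 2, 0, 0, 0, 0], [0, 0, 2, 0, 0, -1], [-1, 0, 0, 2, -1, -1], [0, 0, 0, -1, 2, 0], [0, 0, -1, -1, 0, 2]].
All simple roots have the same length, so the diagram is simply laced. The associated Dynkin diagram is a chain of 5 nodes with one extra node attached to the third node from one end (E_6), so the type is E_6.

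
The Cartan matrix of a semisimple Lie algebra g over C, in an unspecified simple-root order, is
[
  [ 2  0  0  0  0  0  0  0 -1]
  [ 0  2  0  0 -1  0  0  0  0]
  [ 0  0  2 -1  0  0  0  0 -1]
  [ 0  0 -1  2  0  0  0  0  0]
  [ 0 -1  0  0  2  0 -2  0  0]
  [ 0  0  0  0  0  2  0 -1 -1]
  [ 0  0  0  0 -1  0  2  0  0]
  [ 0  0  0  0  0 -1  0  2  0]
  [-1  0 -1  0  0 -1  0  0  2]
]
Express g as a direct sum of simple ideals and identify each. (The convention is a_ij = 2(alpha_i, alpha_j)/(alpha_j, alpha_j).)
type B_3 + type E_6

The diagram associated to this matrix has two connected components: the simple roots {alpha_2, alpha_5, alpha_7} form a chain of 3 nodes with a double edge at one end; the terminal node there is the unique short simple root (B_3), and {alpha_1, alpha_3, alpha_4, alpha_6, alpha_8, alpha_9} form a chain of 5 nodes with one extra node attached to the third node from one end (E_6). A semisimple Lie algebra decomposes uniquely as the direct sum of simple ideals, one per connected component of its Dynkin diagram, so g ≅ B_3 ⊕ E_6 (dimension 21 + 78 = 99).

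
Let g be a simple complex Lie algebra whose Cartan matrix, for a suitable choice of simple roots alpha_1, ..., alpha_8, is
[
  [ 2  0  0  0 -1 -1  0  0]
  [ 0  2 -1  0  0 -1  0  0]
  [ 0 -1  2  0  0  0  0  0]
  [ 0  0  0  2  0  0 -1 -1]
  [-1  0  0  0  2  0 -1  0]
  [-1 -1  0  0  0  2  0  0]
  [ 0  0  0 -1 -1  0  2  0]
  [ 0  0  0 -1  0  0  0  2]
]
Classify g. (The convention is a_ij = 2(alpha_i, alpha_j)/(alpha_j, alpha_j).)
The matrix has rank 8 with 2's on the diagonal. Reading the off-diagonal entries as Dynkin edges (a single edge where a_ij = a_ji = -1; a double or triple edge where a_ij * a_ji = 2 or 3), the diagram is a chain of 8 nodes with single edges (A_8). One simple-root ordering that puts it in standard form is (alpha_3, alpha_2, alpha_6, alpha_1, alpha_5, alpha_7, alpha_4, alpha_8). So the algebra is type A_8, i.e. sl(9).

A8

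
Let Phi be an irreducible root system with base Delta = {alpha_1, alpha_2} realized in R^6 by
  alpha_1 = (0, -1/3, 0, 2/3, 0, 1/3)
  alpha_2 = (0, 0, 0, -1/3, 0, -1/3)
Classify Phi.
Compute the Cartan integers a_ij = 2(alpha_i, alpha_j)/(alpha_j, alpha_j); the resulting 2x2 Cartan matrix is
[[2, -3], [-1, 2]].
The roots have two lengths (squared-length ratio 3:1); the short ones are alpha_{2}. The associated Dynkin diagram is two nodes joined by a triple edge (G_2), so the type is G_2.

G_2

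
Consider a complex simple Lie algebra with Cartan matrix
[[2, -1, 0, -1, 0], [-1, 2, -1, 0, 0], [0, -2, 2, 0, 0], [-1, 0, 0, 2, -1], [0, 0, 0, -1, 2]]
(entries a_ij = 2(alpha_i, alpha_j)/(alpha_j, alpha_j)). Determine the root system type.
C_5

The matrix has rank 5 with 2's on the diagonal. Reading the off-diagonal entries as Dynkin edges (a single edge where a_ij = a_ji = -1; a double or triple edge where a_ij * a_ji = 2 or 3), the diagram is a chain of 5 nodes with a double edge at one end; the terminal node there is the unique long simple root (C_5). One simple-root ordering that puts it in standard form is (alpha_5, alpha_4, alpha_1, alpha_2, alpha_3). So the algebra is type C_5, i.e. sp(10).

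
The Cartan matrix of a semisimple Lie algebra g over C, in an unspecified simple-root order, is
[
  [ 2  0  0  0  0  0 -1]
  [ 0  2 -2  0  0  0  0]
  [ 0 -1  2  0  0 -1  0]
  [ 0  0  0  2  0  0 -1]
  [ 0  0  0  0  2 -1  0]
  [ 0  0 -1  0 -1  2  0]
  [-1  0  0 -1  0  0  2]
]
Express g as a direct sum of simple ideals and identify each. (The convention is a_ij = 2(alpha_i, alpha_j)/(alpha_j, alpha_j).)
The diagram associated to this matrix has two connected components: the simple roots {alpha_1, alpha_4, alpha_7} form a chain of 3 nodes with single edges (A_3), and {alpha_2, alpha_3, alpha_5, alpha_6} form a chain of 4 nodes with a double edge at one end; the terminal node there is the unique long simple root (C_4). A semisimple Lie algebra decomposes uniquely as the direct sum of simple ideals, one per connected component of its Dynkin diagram, so g ≅ A_3 ⊕ C_4 (dimension 15 + 36 = 51).

A_3 (sl(4)) ⊕ C_4 (sp(8))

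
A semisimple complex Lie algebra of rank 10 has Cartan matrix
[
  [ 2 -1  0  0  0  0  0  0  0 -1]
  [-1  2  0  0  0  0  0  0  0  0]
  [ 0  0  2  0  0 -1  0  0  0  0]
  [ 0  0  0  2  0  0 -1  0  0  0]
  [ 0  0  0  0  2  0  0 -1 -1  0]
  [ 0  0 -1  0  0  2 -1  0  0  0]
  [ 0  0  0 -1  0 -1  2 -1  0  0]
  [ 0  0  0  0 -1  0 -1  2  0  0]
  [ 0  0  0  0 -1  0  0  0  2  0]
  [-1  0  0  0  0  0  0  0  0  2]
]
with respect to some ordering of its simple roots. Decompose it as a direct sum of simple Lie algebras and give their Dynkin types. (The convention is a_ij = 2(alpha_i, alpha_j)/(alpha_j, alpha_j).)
The diagram associated to this matrix has two connected components: the simple roots {alpha_1, alpha_2, alpha_10} form a chain of 3 nodes with single edges (A_3), and {alpha_3, alpha_4, alpha_5, alpha_6, alpha_7, alpha_8, alpha_9} form a chain of 6 nodes with one extra node attached to the third node from one end (E_7). A semisimple Lie algebra decomposes uniquely as the direct sum of simple ideals, one per connected component of its Dynkin diagram, so g ≅ A_3 ⊕ E_7 (dimension 15 + 133 = 148).

A_3 (sl(4)) + E_7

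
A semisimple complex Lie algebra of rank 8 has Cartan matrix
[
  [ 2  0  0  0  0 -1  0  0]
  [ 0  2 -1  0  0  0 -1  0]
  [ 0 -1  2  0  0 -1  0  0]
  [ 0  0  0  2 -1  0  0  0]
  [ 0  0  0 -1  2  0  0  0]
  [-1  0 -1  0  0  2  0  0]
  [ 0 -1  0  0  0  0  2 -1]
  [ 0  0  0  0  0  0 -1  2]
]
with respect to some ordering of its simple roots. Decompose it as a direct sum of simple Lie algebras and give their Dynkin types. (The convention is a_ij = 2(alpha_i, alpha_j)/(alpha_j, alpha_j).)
A_2 (sl(3)) + A_6 (sl(7))

The diagram associated to this matrix has two connected components: the simple roots {alpha_4, alpha_5} form a chain of 2 nodes with single edges (A_2), and {alpha_1, alpha_2, alpha_3, alpha_6, alpha_7, alpha_8} form a chain of 6 nodes with single edges (A_6). A semisimple Lie algebra decomposes uniquely as the direct sum of simple ideals, one per connected component of its Dynkin diagram, so g ≅ A_2 ⊕ A_6 (dimension 8 + 48 = 56).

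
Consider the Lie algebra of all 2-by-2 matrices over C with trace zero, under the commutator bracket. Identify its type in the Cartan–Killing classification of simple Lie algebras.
This is sl(2), which has dimension 2^2 - 1 = 3 and rank 2 - 1 = 1 (a Cartan subalgebra is the diagonal traceless matrices). In the classification of classical Lie algebras, the special linear algebra sl(n+1) has type A_n; here n = 1, so the Dynkin diagram is a chain of 1 nodes with single edges (A_1). Hence the type is A_1.

type A_1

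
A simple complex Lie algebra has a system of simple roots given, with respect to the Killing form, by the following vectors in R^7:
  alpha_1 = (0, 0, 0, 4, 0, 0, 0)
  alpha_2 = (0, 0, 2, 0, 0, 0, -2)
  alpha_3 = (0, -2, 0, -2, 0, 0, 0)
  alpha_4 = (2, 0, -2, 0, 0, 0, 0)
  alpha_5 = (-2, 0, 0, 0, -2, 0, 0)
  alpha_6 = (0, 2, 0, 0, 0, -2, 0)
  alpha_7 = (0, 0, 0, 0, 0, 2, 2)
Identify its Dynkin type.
Compute the Cartan integers a_ij = 2(alpha_i, alpha_j)/(alpha_j, alpha_j); the resulting 7x7 Cartan matrix is
[[2, 0, -2, 0, 0, 0, 0], [0, 2, 0, -1, 0, 0, -1], [-1, 0, 2, 0, 0, -1, 0], [0, -1, 0, 2, -1, 0, 0], [0, 0, 0, -1, 2, 0, 0], [0, 0, -1, 0, 0, 2, -1], [0, -1, 0, 0, 0, -1, 2]].
The roots have two lengths (squared-length ratio 2:1); the short ones are alpha_{2,3,4,5,6,7}. The associated Dynkin diagram is a chain of 7 nodes with a double edge at one end; the terminal node there is the unique long simple root (C_7), so the type is C_7 (the algebra sp(14)).

type C_7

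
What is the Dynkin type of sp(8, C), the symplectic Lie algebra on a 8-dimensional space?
C_4

This is sp(8), which has dimension 8(8+1)/2 = 36 and rank 8/2 = 4. In the classification of classical Lie algebras, the symplectic algebra sp(2n) has type C_n; here n = 4, so the Dynkin diagram is a chain of 4 nodes with a double edge at one end; the terminal node there is the unique long simple root (C_4). Hence the type is C_4.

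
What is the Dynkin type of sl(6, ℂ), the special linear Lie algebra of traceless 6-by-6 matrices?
A_5

This is sl(6), which has dimension 6^2 - 1 = 35 and rank 6 - 1 = 5 (a Cartan subalgebra is the diagonal traceless matrices). In the classification of classical Lie algebras, the special linear algebra sl(n+1) has type A_n; here n = 5, so the Dynkin diagram is a chain of 5 nodes with single edges (A_5). Hence the type is A_5.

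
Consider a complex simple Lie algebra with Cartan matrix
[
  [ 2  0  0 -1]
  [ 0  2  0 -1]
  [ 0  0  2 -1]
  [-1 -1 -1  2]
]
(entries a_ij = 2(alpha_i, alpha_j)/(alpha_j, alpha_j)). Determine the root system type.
The matrix has rank 4 with 2's on the diagonal. Reading the off-diagonal entries as Dynkin edges (a single edge where a_ij = a_ji = -1; a double or triple edge where a_ij * a_ji = 2 or 3), the diagram is a chain of 2 nodes with a fork of two nodes at one end (D_4). One simple-root ordering that puts it in standard form is (alpha_2, alpha_4, alpha_3, alpha_1). So the algebra is type D_4, i.e. so(8).

D_4 (so(8))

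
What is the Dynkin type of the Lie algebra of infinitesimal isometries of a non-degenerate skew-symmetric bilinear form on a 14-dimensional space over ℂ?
C7

This is sp(14), which has dimension 14(14+1)/2 = 105 and rank 14/2 = 7. In the classification of classical Lie algebras, the symplectic algebra sp(2n) has type C_n; here n = 7, so the Dynkin diagram is a chain of 7 nodes with a double edge at one end; the terminal node there is the unique long simple root (C_7). Hence the type is C_7.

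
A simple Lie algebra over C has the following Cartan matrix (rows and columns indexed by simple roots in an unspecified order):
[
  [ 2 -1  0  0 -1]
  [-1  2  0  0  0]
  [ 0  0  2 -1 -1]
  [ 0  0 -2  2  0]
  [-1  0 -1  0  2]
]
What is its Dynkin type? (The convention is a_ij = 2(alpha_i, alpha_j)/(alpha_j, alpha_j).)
C5

The matrix has rank 5 with 2's on the diagonal. Reading the off-diagonal entries as Dynkin edges (a single edge where a_ij = a_ji = -1; a double or triple edge where a_ij * a_ji = 2 or 3), the diagram is a chain of 5 nodes with a double edge at one end; the terminal node there is the unique long simple root (C_5). One simple-root ordering that puts it in standard form is (alpha_2, alpha_1, alpha_5, alpha_3, alpha_4). So the algebra is type C_5, i.e. sp(10).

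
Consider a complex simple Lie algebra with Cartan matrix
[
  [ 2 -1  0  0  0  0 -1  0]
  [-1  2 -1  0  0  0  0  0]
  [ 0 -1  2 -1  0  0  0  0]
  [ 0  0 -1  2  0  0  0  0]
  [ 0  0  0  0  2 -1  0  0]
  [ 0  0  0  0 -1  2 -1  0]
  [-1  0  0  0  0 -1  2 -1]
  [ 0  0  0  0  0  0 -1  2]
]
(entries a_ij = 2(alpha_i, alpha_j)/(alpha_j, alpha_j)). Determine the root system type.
E_8

The matrix has rank 8 with 2's on the diagonal. Reading the off-diagonal entries as Dynkin edges (a single edge where a_ij = a_ji = -1; a double or triple edge where a_ij * a_ji = 2 or 3), the diagram is a chain of 7 nodes with one extra node attached to the third node from one end (E_8). One simple-root ordering that puts it in standard form is (alpha_5, alpha_8, alpha_6, alpha_7, alpha_1, alpha_2, alpha_3, alpha_4). So the algebra is type E_8.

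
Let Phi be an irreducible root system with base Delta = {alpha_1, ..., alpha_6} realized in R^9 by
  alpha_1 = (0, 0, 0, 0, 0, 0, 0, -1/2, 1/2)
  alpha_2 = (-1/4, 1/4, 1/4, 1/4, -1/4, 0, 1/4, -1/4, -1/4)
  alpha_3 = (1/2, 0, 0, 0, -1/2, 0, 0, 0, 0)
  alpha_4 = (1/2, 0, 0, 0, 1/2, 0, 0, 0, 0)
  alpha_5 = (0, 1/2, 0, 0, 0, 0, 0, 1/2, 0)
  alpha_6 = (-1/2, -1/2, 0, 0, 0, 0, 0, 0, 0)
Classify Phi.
E6

Compute the Cartan integers a_ij = 2(alpha_i, alpha_j)/(alpha_j, alpha_j); the resulting 6x6 Cartan matrix is
[[2, 0, 0, 0, -1, 0], [0, 2, 0, -1, 0, 0], [0, 0, 2, 0, 0, -1], [0, -1, 0, 2, 0, -1], [-1, 0, 0, 0, 2, -1], [0, 0, -1, -1, -1, 2]].
All simple roots have the same length, so the diagram is simply laced. The associated Dynkin diagram is a chain of 5 nodes with one extra node attached to the third node from one end (E_6), so the type is E_6.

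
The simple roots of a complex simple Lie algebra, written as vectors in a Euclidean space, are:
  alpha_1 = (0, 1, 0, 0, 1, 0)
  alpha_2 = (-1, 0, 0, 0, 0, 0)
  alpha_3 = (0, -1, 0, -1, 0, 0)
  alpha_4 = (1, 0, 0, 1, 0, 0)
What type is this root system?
Compute the Cartan integers a_ij = 2(alpha_i, alpha_j)/(alpha_j, alpha_j); the resulting 4x4 Cartan matrix is
[[2, 0, -1, 0], [0, 2, 0, -1], [-1, 0, 2, -1], [0, -2, -1, 2]].
The roots have two lengths (squared-length ratio 2:1); the short ones are alpha_{2}. The associated Dynkin diagram is a chain of 4 nodes with a double edge at one end; the terminal node there is the unique short simple root (B_4), so the type is B_4 (the algebra so(9)).

type B_4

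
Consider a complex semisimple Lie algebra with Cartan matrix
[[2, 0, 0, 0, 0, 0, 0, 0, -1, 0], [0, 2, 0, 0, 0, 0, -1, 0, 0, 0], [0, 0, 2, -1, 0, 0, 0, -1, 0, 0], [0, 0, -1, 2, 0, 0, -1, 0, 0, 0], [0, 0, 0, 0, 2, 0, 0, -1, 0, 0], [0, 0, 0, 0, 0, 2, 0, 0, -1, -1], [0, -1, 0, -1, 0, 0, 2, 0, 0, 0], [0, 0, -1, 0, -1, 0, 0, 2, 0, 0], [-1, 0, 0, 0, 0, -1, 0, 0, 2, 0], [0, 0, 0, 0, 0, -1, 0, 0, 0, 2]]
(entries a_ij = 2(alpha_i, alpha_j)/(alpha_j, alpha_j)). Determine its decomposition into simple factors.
The diagram associated to this matrix has two connected components: the simple roots {alpha_1, alpha_6, alpha_9, alpha_10} form a chain of 4 nodes with single edges (A_4), and {alpha_2, alpha_3, alpha_4, alpha_5, alpha_7, alpha_8} form a chain of 6 nodes with single edges (A_6). A semisimple Lie algebra decomposes uniquely as the direct sum of simple ideals, one per connected component of its Dynkin diagram, so g ≅ A_4 ⊕ A_6 (dimension 24 + 48 = 72).

A_4 (sl(5)) + A_6 (sl(7))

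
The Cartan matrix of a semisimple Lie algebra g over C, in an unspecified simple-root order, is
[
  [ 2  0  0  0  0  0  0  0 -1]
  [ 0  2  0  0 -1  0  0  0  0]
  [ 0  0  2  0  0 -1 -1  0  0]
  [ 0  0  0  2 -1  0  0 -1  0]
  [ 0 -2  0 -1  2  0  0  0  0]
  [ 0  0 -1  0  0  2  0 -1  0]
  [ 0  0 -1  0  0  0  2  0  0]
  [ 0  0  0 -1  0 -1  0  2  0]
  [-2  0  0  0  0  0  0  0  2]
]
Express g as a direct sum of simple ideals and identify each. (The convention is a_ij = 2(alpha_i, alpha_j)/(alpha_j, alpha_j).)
The diagram associated to this matrix has two connected components: the simple roots {alpha_1, alpha_9} form a chain of 2 nodes with a double edge at one end; the terminal node there is the unique short simple root (B_2), and {alpha_2, alpha_3, alpha_4, alpha_5, alpha_6, alpha_7, alpha_8} form a chain of 7 nodes with a double edge at one end; the terminal node there is the unique short simple root (B_7). A semisimple Lie algebra decomposes uniquely as the direct sum of simple ideals, one per connected component of its Dynkin diagram, so g ≅ B_2 ⊕ B_7 (dimension 10 + 105 = 115).

B_2 (so(5)) + B_7 (so(15))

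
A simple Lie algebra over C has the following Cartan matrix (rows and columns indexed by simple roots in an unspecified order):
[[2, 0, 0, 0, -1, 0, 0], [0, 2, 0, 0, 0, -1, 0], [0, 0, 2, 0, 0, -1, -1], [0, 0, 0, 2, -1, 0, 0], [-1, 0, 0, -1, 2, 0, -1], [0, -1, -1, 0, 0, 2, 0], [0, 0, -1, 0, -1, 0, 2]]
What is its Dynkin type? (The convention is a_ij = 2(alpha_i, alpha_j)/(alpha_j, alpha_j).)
The matrix has rank 7 with 2's on the diagonal. Reading the off-diagonal entries as Dynkin edges (a single edge where a_ij = a_ji = -1; a double or triple edge where a_ij * a_ji = 2 or 3), the diagram is a chain of 5 nodes with a fork of two nodes at one end (D_7). One simple-root ordering that puts it in standard form is (alpha_2, alpha_6, alpha_3, alpha_7, alpha_5, alpha_1, alpha_4). So the algebra is type D_7, i.e. so(14).

D7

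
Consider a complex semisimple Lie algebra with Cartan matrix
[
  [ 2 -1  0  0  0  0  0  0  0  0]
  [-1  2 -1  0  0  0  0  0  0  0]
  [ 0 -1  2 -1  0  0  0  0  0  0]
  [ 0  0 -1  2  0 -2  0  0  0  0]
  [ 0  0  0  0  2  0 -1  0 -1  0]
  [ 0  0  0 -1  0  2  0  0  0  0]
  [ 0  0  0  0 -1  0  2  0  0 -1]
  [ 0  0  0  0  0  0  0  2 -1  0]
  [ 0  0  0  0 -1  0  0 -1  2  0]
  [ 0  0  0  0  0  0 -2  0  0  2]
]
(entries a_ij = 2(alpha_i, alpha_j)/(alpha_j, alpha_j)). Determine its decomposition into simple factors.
The diagram associated to this matrix has two connected components: the simple roots {alpha_1, alpha_2, alpha_3, alpha_4, alpha_6} form a chain of 5 nodes with a double edge at one end; the terminal node there is the unique short simple root (B_5), and {alpha_5, alpha_7, alpha_8, alpha_9, alpha_10} form a chain of 5 nodes with a double edge at one end; the terminal node there is the unique long simple root (C_5). A semisimple Lie algebra decomposes uniquely as the direct sum of simple ideals, one per connected component of its Dynkin diagram, so g ≅ B_5 ⊕ C_5 (dimension 55 + 55 = 110).

B_5 ⊕ C_5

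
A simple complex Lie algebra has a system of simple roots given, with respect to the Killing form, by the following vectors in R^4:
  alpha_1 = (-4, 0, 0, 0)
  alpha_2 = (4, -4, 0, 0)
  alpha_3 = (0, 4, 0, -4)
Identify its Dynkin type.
B_3

Compute the Cartan integers a_ij = 2(alpha_i, alpha_j)/(alpha_j, alpha_j); the resulting 3x3 Cartan matrix is
[[2, -1, 0], [-2, 2, -1], [0, -1, 2]].
The roots have two lengths (squared-length ratio 2:1); the short ones are alpha_{1}. The associated Dynkin diagram is a chain of 3 nodes with a double edge at one end; the terminal node there is the unique short simple root (B_3), so the type is B_3 (the algebra so(7)).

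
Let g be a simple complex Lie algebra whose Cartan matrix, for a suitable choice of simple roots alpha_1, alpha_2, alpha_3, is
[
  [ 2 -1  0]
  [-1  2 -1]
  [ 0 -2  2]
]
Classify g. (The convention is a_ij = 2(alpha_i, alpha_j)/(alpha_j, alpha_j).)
C_3 (sp(6))

The matrix has rank 3 with 2's on the diagonal. Reading the off-diagonal entries as Dynkin edges (a single edge where a_ij = a_ji = -1; a double or triple edge where a_ij * a_ji = 2 or 3), the diagram is a chain of 3 nodes with a double edge at one end; the terminal node there is the unique long simple root (C_3). One simple-root ordering that puts it in standard form is (alpha_1, alpha_2, alpha_3). So the algebra is type C_3, i.e. sp(6).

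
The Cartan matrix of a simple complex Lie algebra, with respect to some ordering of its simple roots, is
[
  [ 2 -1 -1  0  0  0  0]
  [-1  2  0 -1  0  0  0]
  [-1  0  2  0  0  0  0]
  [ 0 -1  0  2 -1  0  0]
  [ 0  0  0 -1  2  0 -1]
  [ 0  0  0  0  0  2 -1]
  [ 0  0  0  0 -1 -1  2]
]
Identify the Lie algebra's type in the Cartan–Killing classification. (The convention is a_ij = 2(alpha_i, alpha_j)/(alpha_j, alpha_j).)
The matrix has rank 7 with 2's on the diagonal. Reading the off-diagonal entries as Dynkin edges (a single edge where a_ij = a_ji = -1; a double or triple edge where a_ij * a_ji = 2 or 3), the diagram is a chain of 7 nodes with single edges (A_7). One simple-root ordering that puts it in standard form is (alpha_3, alpha_1, alpha_2, alpha_4, alpha_5, alpha_7, alpha_6). So the algebra is type A_7, i.e. sl(8).

type A_7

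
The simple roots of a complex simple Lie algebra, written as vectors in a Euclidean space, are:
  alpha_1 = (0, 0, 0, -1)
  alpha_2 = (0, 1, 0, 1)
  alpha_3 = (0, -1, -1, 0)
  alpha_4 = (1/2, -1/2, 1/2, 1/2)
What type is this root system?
Compute the Cartan integers a_ij = 2(alpha_i, alpha_j)/(alpha_j, alpha_j); the resulting 4x4 Cartan matrix is
[[2, -1, 0, -1], [-2, 2, -1, 0], [0, -1, 2, 0], [-1, 0, 0, 2]].
The roots have two lengths (squared-length ratio 2:1); the short ones are alpha_{1,4}. The associated Dynkin diagram is a chain of 4 nodes with a double edge between the middle two (F_4), so the type is F_4.

F_4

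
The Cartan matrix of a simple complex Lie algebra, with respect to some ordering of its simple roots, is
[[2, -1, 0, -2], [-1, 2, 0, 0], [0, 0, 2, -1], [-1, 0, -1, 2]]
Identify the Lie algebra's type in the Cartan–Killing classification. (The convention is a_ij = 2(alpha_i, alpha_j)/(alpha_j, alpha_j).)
The matrix has rank 4 with 2's on the diagonal. Reading the off-diagonal entries as Dynkin edges (a single edge where a_ij = a_ji = -1; a double or triple edge where a_ij * a_ji = 2 or 3), the diagram is a chain of 4 nodes with a double edge between the middle two (F_4). One simple-root ordering that puts it in standard form is (alpha_2, alpha_1, alpha_4, alpha_3). So the algebra is type F_4.

F4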